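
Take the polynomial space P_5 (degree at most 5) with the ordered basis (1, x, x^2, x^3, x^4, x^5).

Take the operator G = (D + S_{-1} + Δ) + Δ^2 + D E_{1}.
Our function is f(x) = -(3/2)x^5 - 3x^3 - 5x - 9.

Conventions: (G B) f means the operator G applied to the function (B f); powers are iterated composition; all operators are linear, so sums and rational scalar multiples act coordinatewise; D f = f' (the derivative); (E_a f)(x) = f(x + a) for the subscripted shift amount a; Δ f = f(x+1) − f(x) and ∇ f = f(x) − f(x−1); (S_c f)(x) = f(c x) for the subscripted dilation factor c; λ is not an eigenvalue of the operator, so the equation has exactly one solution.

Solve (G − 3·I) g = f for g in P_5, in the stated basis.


the result is g(x) = (3/8)x^5 + (45/16)x^4 + (111/8)x^3 + (987/8)x^2 + (2203/8)x + 26523/32

write g with unknown coordinates in the stated basis and equate coefficients in (G − 3·I) g = f
solving from the highest basis element down gives g = (3/8)x^5 + (45/16)x^4 + (111/8)x^3 + (987/8)x^2 + (2203/8)x + 26523/32
check: G g = -(3/8)x^5 + (135/16)x^4 + (309/8)x^3 + (2961/8)x^2 + (6569/8)x + 79281/32
so G g − 3·g = -(3/2)x^5 - 3x^3 - 5x - 9 = f ✓


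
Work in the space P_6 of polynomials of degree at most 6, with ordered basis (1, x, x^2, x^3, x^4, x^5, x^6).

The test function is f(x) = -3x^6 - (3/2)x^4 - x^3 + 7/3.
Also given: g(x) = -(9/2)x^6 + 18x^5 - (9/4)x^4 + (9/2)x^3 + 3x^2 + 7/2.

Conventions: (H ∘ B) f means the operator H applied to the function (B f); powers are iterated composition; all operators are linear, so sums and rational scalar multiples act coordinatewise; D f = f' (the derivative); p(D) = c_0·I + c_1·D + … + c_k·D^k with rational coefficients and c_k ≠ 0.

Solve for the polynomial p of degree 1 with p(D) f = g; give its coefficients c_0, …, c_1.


D^0 f = -3x^6 - (3/2)x^4 - x^3 + 7/3
D^1 f = -18x^5 - 6x^3 - 3x^2
matching coefficients of g against c_0 f + c_1 Df + … from the top degree down determines the c_i
solution: c_0 = 3/2, c_1 = -1

c_0 = 3/2, c_1 = -1


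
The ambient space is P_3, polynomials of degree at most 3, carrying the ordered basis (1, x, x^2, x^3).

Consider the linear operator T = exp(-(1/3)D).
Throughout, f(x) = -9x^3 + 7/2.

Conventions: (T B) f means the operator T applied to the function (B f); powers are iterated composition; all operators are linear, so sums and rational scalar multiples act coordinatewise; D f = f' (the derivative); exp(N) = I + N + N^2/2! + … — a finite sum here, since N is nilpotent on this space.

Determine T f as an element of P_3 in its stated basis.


order-1 term: 9x^2
order-2 term: -3x
order-3 term: 1/3
the series for exp(-(1/3)D) f terminates at order 3
exp(-(1/3)D) f = -9x^3 + 9x^2 - 3x + 23/6

the image equals g(x) = -9x^3 + 9x^2 - 3x + 23/6


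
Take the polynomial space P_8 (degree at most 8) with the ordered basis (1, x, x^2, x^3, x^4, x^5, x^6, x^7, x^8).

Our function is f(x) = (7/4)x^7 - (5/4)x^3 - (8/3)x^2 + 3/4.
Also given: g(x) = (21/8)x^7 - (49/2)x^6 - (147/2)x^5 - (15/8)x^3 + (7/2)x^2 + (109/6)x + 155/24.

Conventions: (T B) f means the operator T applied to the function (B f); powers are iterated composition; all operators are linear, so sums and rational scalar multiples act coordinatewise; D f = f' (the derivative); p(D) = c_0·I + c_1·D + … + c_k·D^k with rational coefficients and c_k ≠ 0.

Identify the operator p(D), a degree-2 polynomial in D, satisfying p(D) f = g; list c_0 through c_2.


c_0 = 3/2, c_1 = -2, c_2 = -1

D^0 f = (7/4)x^7 - (5/4)x^3 - (8/3)x^2 + 3/4
D^1 f = (49/4)x^6 - (15/4)x^2 - (16/3)x
D^2 f = (147/2)x^5 - (15/2)x - 16/3
matching coefficients of g against c_0 f + c_1 Df + … from the top degree down determines the c_i
solution: c_0 = 3/2, c_1 = -2, c_2 = -1


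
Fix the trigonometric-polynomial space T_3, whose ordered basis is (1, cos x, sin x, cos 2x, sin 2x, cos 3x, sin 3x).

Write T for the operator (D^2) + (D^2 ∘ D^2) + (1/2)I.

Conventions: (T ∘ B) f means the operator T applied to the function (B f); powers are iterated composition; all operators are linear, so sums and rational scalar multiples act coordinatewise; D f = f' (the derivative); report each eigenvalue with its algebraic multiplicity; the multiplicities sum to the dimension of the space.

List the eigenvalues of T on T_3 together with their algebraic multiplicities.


image of 1: 1/2
image of cos x: (1/2)cos x
image of sin x: (1/2)sin x
image of cos 2x: (25/2)cos 2x
image of sin 2x: (25/2)sin 2x
image of cos 3x: (145/2)cos 3x
image of sin 3x: (145/2)sin 3x
the matrix is diagonal; its diagonal is (1/2, 1/2, 1/2, 25/2, 25/2, 145/2, 145/2)
for a triangular matrix the eigenvalues are the diagonal entries, with algebraic multiplicity their repetition count

λ = 1/2 (multiplicity 3), λ = 25/2 (multiplicity 2), λ = 145/2 (multiplicity 2)


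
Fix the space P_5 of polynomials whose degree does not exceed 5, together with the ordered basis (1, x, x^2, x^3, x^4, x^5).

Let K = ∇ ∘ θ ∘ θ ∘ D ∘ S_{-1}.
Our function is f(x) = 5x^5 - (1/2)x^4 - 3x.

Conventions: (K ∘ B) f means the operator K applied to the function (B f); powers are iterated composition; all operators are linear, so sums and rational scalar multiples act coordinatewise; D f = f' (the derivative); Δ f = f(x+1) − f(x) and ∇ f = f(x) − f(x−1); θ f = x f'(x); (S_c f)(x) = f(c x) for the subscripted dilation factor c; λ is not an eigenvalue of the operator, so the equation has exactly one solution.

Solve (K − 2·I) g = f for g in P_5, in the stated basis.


write g with unknown coordinates in the stated basis and equate coefficients in (K − 2·I) g = f
solving from the highest basis element down gives g = -(5/2)x^5 + (1/4)x^4 + 400x^3 - (1173/2)x^2 - 4412x + 1718
check: K g = 800x^3 - 1173x^2 - 8827x + 3436
so K g − 2·g = 5x^5 - (1/2)x^4 - 3x = f ✓

the image equals g(x) = -(5/2)x^5 + (1/4)x^4 + 400x^3 - (1173/2)x^2 - 4412x + 1718


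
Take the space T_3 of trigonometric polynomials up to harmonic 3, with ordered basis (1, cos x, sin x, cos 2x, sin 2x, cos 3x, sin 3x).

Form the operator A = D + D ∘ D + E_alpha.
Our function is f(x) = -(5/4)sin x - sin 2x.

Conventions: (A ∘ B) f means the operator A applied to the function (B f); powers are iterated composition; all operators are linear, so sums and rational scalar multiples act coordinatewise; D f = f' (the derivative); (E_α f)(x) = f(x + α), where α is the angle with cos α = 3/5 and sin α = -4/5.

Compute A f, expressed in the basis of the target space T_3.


D f = -(5/4)cos x - 2cos 2x
D f = -(5/4)cos x - 2cos 2x
D D f = (5/4)sin x + 4sin 2x
E_alpha f = cos x - (3/4)sin x + (24/25)cos 2x + (7/25)sin 2x
(D + D ∘ D + E_alpha) f = -(1/4)cos x + (1/2)sin x - (26/25)cos 2x + (107/25)sin 2x

the result is g(x) = -(1/4)cos x + (1/2)sin x - (26/25)cos 2x + (107/25)sin 2x


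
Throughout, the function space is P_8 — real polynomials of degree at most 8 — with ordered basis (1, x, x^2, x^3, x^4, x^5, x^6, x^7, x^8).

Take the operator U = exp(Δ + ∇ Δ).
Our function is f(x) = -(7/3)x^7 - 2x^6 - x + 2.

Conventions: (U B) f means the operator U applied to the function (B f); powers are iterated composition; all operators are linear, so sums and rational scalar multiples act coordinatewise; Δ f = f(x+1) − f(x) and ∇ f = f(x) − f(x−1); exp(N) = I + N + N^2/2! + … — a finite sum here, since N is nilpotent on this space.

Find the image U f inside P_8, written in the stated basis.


g(x) = -(7/3)x^7 - (55/3)x^6 - 208x^5 - (3055/3)x^4 - (14305/3)x^3 - 12468x^2 - (69490/3)x - 55022/3

order-1 term: -(49/3)x^6 - 159x^5 - (515/3)x^4 - 285x^3 - 139x^2 - 61x - 28/3
order-2 term: -49x^5 - 765x^4 - (8675/3)x^3 - 3135x^2 - (9019/3)x - 743
order-3 term: -(245/3)x^4 - 1510x^3 - 7645x^2 - 12030x - 17647/3
order-4 term: -(245/3)x^3 - 1500x^2 - (21905/3)x - 9180
order-5 term: -49x^2 - 747x - 7130/3
order-6 term: -(49/3)x - 149
order-7 term: -7/3
the series for exp(Δ + ∇ Δ) f terminates at order 7
exp(Δ + ∇ Δ) f = -(7/3)x^7 - (55/3)x^6 - 208x^5 - (3055/3)x^4 - (14305/3)x^3 - 12468x^2 - (69490/3)x - 55022/3


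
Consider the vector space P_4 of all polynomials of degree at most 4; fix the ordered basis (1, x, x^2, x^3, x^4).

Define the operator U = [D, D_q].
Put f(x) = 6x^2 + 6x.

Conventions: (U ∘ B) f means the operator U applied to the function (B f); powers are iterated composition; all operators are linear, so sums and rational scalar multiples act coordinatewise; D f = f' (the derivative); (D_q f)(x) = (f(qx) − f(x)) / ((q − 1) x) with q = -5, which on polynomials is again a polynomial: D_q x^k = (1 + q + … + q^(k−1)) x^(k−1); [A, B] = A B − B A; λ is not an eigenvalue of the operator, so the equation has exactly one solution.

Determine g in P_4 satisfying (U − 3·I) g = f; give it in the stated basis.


write g with unknown coordinates in the stated basis and equate coefficients in (U − 3·I) g = f
solving from the highest basis element down gives g = -2x^2 - 2x + 4
check: U g = 12
so U g − 3·g = 6x^2 + 6x = f ✓

g(x) = -2x^2 - 2x + 4


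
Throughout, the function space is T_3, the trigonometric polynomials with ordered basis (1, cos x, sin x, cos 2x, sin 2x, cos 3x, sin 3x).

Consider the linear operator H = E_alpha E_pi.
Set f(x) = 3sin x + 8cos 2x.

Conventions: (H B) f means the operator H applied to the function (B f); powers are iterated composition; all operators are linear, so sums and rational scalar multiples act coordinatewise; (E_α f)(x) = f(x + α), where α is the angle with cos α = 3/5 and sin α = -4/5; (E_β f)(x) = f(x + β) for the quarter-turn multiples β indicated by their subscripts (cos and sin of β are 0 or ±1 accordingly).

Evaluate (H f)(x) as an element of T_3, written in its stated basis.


the result is g(x) = (12/5)cos x - (9/5)sin x - (56/25)cos 2x + (192/25)sin 2x

E_pi f = -3sin x + 8cos 2x
E_alpha E_pi f = (12/5)cos x - (9/5)sin x - (56/25)cos 2x + (192/25)sin 2x


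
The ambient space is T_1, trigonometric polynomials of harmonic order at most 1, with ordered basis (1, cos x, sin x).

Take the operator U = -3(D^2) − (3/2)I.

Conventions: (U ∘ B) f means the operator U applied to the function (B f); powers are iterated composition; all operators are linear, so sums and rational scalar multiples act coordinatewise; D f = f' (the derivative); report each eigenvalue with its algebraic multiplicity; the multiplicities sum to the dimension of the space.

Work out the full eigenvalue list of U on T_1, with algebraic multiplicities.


λ = -3/2 (multiplicity 1), λ = 3/2 (multiplicity 2)

image of 1: -3/2
image of cos x: (3/2)cos x
image of sin x: (3/2)sin x
the matrix is diagonal; its diagonal is (-3/2, 3/2, 3/2)
for a triangular matrix the eigenvalues are the diagonal entries, with algebraic multiplicity their repetition count


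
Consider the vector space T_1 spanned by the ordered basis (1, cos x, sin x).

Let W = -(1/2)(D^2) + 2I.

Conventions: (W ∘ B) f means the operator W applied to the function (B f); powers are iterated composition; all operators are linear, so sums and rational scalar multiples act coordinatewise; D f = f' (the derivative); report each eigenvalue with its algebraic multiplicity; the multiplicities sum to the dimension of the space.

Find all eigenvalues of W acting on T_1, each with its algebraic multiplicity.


λ = 2 (multiplicity 1), λ = 5/2 (multiplicity 2)

image of 1: 2
image of cos x: (5/2)cos x
image of sin x: (5/2)sin x
the matrix is diagonal; its diagonal is (2, 5/2, 5/2)
for a triangular matrix the eigenvalues are the diagonal entries, with algebraic multiplicity their repetition count


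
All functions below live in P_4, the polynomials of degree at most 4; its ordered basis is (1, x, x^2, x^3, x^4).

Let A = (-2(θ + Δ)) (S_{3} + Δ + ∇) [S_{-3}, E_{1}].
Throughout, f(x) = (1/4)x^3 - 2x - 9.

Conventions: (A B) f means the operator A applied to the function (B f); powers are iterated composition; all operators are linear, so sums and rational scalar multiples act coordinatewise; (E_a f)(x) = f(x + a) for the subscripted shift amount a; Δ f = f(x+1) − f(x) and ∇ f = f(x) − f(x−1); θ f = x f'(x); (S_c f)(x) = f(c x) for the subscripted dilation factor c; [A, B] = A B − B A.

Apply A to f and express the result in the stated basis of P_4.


the result is g(x) = -972x^2 - 1296x - 810

E_{1} f = (1/4)x^3 + (3/4)x^2 - (5/4)x - 43/4
S_{-3} E_{1} f = -(27/4)x^3 + (27/4)x^2 + (15/4)x - 43/4
S_{-3} f = -(27/4)x^3 + 6x - 9
E_{1} S_{-3} f = -(27/4)x^3 - (81/4)x^2 - (57/4)x - 39/4
[S_{-3}, E_{1}] f = 27x^2 + 18x - 1
S_{3} [S_{-3}, E_{1}] f = 243x^2 + 54x - 1
Δ [S_{-3}, E_{1}] f = 54x + 45
∇ [S_{-3}, E_{1}] f = 54x - 9
(S_{3} + Δ + ∇) [S_{-3}, E_{1}] f = 243x^2 + 162x + 35
θ ((S_{3} + Δ + ∇) [S_{-3}, E_{1}]) f = 486x^2 + 162x
Δ ((S_{3} + Δ + ∇) [S_{-3}, E_{1}]) f = 486x + 405
(θ + Δ) ((S_{3} + Δ + ∇) [S_{-3}, E_{1}]) f = 486x^2 + 648x + 405
(-2(θ + Δ)) ((S_{3} + Δ + ∇) [S_{-3}, E_{1}]) f = -972x^2 - 1296x - 810


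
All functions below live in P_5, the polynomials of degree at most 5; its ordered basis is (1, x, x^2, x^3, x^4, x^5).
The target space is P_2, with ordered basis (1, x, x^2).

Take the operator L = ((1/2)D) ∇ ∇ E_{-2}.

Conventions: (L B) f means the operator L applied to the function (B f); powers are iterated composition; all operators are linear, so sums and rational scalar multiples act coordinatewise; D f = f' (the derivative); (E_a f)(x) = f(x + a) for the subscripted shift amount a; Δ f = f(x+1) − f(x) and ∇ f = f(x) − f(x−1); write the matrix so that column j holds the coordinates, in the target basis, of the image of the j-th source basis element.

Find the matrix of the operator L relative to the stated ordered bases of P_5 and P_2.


the matrix is [[0, 0, 0, 3, -36, 275]; [0, 0, 0, 0, 12, -180]; [0, 0, 0, 0, 0, 30]] (rows listed top to bottom)

image of 1: 0
image of x: 0
image of x^2: 0
image of x^3: 3
image of x^4: 12x - 36
image of x^5: 30x^2 - 180x + 275
each image's coordinates form column j of the matrix


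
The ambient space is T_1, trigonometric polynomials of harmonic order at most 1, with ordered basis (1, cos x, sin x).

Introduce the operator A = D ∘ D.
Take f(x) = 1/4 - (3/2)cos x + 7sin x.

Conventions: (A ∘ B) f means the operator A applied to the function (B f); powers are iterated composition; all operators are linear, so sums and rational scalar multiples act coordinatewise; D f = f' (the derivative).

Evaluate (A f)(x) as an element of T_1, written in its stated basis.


the image equals g(x) = (3/2)cos x - 7sin x

D f = 7cos x + (3/2)sin x
D D f = (3/2)cos x - 7sin x


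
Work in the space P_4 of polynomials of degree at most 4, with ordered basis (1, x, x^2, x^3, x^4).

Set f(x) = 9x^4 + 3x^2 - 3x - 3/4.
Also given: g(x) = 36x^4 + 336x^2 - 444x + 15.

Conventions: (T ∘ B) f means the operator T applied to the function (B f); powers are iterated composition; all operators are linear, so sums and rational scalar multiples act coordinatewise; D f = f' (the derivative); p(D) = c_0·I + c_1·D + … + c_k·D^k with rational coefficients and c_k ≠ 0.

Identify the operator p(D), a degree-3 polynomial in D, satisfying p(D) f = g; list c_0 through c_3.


D^0 f = 9x^4 + 3x^2 - 3x - 3/4
D^1 f = 36x^3 + 6x - 3
D^2 f = 108x^2 + 6
D^3 f = 216x
matching coefficients of g against c_0 f + c_1 Df + … from the top degree down determines the c_i
solution: c_0 = 4, c_1 = 0, c_2 = 3, c_3 = -2

p(D) = 4·I + 3·D^2 − 2·D^3, i.e. c_0 = 4, c_1 = 0, c_2 = 3, c_3 = -2


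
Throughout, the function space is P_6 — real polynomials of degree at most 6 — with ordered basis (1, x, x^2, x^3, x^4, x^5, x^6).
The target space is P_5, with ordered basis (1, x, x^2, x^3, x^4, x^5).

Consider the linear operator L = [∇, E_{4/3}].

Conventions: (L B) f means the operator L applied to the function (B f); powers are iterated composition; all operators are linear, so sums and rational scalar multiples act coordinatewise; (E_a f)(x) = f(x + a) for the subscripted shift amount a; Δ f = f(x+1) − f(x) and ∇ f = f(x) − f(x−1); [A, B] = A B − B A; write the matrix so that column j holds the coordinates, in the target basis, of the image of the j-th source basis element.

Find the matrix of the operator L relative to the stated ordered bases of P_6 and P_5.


the matrix is [[0, 0, 0, 0, 0, 0, 0]; [0, 0, 0, 0, 0, 0, 0]; [0, 0, 0, 0, 0, 0, 0]; [0, 0, 0, 0, 0, 0, 0]; [0, 0, 0, 0, 0, 0, 0]; [0, 0, 0, 0, 0, 0, 0]] (rows listed top to bottom)

image of 1: 0
image of x: 0
image of x^2: 0
image of x^3: 0
image of x^4: 0
image of x^5: 0
image of x^6: 0
each image's coordinates form column j of the matrix


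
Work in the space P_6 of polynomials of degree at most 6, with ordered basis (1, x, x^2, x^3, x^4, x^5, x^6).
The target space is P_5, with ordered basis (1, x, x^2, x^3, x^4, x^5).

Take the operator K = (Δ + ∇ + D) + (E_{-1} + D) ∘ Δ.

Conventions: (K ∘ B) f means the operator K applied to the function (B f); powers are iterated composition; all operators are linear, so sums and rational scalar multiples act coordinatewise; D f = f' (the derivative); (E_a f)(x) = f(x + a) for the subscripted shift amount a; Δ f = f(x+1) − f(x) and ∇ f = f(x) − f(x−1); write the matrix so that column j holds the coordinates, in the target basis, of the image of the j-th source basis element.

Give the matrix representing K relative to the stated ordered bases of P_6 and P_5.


image of 1: 0
image of x: 4
image of x^2: 8x + 1
image of x^3: 12x^2 + 3x + 6
image of x^4: 16x^3 + 6x^2 + 24x + 3
image of x^5: 20x^4 + 10x^3 + 60x^2 + 15x + 8
image of x^6: 24x^5 + 15x^4 + 120x^3 + 45x^2 + 48x + 5
each image's coordinates form column j of the matrix

the matrix is [[0, 4, 1, 6, 3, 8, 5]; [0, 0, 8, 3, 24, 15, 48]; [0, 0, 0, 12, 6, 60, 45]; [0, 0, 0, 0, 16, 10, 120]; [0, 0, 0, 0, 0, 20, 15]; [0, 0, 0, 0, 0, 0, 24]] (rows listed top to bottom)


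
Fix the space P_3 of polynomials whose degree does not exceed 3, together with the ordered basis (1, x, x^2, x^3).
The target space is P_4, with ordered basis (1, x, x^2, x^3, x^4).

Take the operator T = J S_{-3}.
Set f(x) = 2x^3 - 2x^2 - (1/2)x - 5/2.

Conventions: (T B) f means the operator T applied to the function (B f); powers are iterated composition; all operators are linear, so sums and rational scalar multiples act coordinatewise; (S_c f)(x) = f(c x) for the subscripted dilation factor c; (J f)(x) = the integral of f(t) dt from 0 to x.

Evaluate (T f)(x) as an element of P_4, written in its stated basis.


the image equals g(x) = -(27/2)x^4 - 6x^3 + (3/4)x^2 - (5/2)x

S_{-3} f = -54x^3 - 18x^2 + (3/2)x - 5/2
J S_{-3} f = -(27/2)x^4 - 6x^3 + (3/4)x^2 - (5/2)x


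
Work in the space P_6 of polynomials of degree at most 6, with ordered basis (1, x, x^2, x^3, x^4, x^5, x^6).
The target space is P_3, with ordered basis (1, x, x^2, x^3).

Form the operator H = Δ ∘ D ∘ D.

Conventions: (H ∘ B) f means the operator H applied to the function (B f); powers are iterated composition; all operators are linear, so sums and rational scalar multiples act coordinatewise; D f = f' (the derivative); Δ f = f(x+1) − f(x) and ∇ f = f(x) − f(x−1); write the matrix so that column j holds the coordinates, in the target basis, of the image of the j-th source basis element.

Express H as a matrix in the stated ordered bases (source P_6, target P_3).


the matrix is [[0, 0, 0, 6, 12, 20, 30]; [0, 0, 0, 0, 24, 60, 120]; [0, 0, 0, 0, 0, 60, 180]; [0, 0, 0, 0, 0, 0, 120]] (rows listed top to bottom)

image of 1: 0
image of x: 0
image of x^2: 0
image of x^3: 6
image of x^4: 24x + 12
image of x^5: 60x^2 + 60x + 20
image of x^6: 120x^3 + 180x^2 + 120x + 30
each image's coordinates form column j of the matrix


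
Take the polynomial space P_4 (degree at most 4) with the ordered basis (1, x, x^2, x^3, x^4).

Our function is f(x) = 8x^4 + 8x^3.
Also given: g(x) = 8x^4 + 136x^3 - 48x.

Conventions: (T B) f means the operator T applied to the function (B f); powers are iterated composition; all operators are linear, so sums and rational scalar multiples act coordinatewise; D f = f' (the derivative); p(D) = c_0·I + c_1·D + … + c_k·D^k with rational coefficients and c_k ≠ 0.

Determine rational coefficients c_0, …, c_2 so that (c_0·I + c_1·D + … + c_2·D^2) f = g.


D^0 f = 8x^4 + 8x^3
D^1 f = 32x^3 + 24x^2
D^2 f = 96x^2 + 48x
matching coefficients of g against c_0 f + c_1 Df + … from the top degree down determines the c_i
solution: c_0 = 1, c_1 = 4, c_2 = -1

p(D) = I + 4·D − D^2, i.e. c_0 = 1, c_1 = 4, c_2 = -1


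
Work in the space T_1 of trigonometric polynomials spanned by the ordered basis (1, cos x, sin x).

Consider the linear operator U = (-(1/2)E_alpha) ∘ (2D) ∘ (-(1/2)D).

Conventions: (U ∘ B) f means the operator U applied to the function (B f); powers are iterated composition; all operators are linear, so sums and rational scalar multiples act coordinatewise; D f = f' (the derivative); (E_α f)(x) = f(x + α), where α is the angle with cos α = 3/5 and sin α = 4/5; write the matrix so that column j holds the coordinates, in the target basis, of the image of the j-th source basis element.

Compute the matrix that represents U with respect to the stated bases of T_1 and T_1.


the matrix is [[0, 0, 0]; [0, -3/10, -2/5]; [0, 2/5, -3/10]] (rows listed top to bottom)

image of 1: 0
image of cos x: -(3/10)cos x + (2/5)sin x
image of sin x: -(2/5)cos x - (3/10)sin x
each image's coordinates form column j of the matrix


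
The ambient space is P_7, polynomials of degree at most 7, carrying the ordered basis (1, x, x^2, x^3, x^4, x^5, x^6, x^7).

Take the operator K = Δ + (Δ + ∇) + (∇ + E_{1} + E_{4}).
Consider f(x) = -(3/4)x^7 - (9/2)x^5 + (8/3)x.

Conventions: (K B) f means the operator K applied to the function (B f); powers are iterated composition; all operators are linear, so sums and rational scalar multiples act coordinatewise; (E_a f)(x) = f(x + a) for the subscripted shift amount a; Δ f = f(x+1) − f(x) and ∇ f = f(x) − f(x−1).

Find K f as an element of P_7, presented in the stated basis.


g(x) = -(3/2)x^7 - (189/4)x^6 - (1107/4)x^5 - (8055/4)x^4 - (30045/4)x^3 - (77247/4)x^2 - (327437/12)x - 67593/4

Δ f = -(21/4)x^6 - (63/4)x^5 - (195/4)x^4 - (285/4)x^3 - (243/4)x^2 - (111/4)x - 31/12
Δ f = -(21/4)x^6 - (63/4)x^5 - (195/4)x^4 - (285/4)x^3 - (243/4)x^2 - (111/4)x - 31/12
∇ f = -(21/4)x^6 + (63/4)x^5 - (195/4)x^4 + (285/4)x^3 - (243/4)x^2 + (111/4)x - 31/12
(Δ + ∇) f = -(21/2)x^6 - (195/2)x^4 - (243/2)x^2 - 31/6
∇ f = -(21/4)x^6 + (63/4)x^5 - (195/4)x^4 + (285/4)x^3 - (243/4)x^2 + (111/4)x - 31/12
E_{1} f = -(3/4)x^7 - (21/4)x^6 - (81/4)x^5 - (195/4)x^4 - (285/4)x^3 - (243/4)x^2 - (301/12)x - 31/12
E_{4} f = -(3/4)x^7 - 21x^6 - (513/2)x^5 - 1770x^4 - 7440x^3 - 19008x^2 - (81784/3)x - 50656/3
(∇ + E_{1} + E_{4}) f = -(3/2)x^7 - (63/2)x^6 - 261x^5 - (3735/2)x^4 - 7440x^3 - (38259/2)x^2 - (81776/3)x - 33781/2
(Δ + (Δ + ∇) + (∇ + E_{1} + E_{4})) f = -(3/2)x^7 - (189/4)x^6 - (1107/4)x^5 - (8055/4)x^4 - (30045/4)x^3 - (77247/4)x^2 - (327437/12)x - 67593/4


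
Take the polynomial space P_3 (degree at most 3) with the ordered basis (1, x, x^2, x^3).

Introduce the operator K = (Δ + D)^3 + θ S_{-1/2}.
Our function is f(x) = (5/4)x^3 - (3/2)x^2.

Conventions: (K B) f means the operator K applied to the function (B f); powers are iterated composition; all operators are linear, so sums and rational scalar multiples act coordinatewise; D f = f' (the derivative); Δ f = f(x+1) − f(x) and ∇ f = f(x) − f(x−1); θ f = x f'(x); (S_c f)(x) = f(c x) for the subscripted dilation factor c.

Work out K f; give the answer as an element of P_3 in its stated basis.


g(x) = -(15/32)x^3 - (3/4)x^2 + 60

Δ f = (15/4)x^2 + (3/4)x - 1/4
D f = (15/4)x^2 - 3x
(Δ + D) f = (15/2)x^2 - (9/4)x - 1/4
Δ (Δ + D) f = 15x + 21/4
D (Δ + D) f = 15x - 9/4
(Δ + D) (Δ + D) f = 30x + 3
Δ (Δ + D) (Δ + D) f = 30
D (Δ + D) (Δ + D) f = 30
(Δ + D) (Δ + D) (Δ + D) f = 60
S_{-1/2} f = -(5/32)x^3 - (3/8)x^2
θ S_{-1/2} f = -(15/32)x^3 - (3/4)x^2
((Δ + D)^3 + θ S_{-1/2}) f = -(15/32)x^3 - (3/4)x^2 + 60


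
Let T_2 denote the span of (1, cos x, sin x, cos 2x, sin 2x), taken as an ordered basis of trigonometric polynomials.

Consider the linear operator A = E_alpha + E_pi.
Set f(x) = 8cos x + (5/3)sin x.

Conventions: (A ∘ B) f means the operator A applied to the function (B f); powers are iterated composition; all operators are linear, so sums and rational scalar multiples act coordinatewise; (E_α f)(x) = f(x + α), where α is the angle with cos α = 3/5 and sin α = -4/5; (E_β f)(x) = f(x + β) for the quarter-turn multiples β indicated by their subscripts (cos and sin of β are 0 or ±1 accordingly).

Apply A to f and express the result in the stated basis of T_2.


E_alpha f = (52/15)cos x + (37/5)sin x
E_pi f = -8cos x - (5/3)sin x
(E_alpha + E_pi) f = -(68/15)cos x + (86/15)sin x

the image equals g(x) = -(68/15)cos x + (86/15)sin x


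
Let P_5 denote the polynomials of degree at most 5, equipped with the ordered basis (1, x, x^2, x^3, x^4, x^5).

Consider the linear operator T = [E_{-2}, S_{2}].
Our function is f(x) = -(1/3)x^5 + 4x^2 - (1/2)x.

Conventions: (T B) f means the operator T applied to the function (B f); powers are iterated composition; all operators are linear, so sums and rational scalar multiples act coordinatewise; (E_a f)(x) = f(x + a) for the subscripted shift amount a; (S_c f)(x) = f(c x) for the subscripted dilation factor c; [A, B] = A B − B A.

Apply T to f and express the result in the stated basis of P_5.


S_{2} f = -(32/3)x^5 + 16x^2 - x
E_{-2} S_{2} f = -(32/3)x^5 + (320/3)x^4 - (1280/3)x^3 + (2608/3)x^2 - (2755/3)x + 1222/3
E_{-2} f = -(1/3)x^5 + (10/3)x^4 - (40/3)x^3 + (92/3)x^2 - (259/6)x + 83/3
S_{2} E_{-2} f = -(32/3)x^5 + (160/3)x^4 - (320/3)x^3 + (368/3)x^2 - (259/3)x + 83/3
[E_{-2}, S_{2}] f = (160/3)x^4 - 320x^3 + (2240/3)x^2 - 832x + 1139/3

g(x) = (160/3)x^4 - 320x^3 + (2240/3)x^2 - 832x + 1139/3


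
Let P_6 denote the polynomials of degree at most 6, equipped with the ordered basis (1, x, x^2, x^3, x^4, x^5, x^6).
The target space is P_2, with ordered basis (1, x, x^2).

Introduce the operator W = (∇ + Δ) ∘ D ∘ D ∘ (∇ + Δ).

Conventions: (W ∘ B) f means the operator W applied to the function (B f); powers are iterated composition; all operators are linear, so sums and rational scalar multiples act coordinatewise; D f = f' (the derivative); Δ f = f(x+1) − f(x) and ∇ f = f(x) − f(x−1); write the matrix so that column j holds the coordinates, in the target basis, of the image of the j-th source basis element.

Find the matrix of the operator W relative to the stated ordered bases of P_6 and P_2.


the matrix is [[0, 0, 0, 0, 96, 0, 960]; [0, 0, 0, 0, 0, 480, 0]; [0, 0, 0, 0, 0, 0, 1440]] (rows listed top to bottom)

image of 1: 0
image of x: 0
image of x^2: 0
image of x^3: 0
image of x^4: 96
image of x^5: 480x
image of x^6: 1440x^2 + 960
each image's coordinates form column j of the matrix


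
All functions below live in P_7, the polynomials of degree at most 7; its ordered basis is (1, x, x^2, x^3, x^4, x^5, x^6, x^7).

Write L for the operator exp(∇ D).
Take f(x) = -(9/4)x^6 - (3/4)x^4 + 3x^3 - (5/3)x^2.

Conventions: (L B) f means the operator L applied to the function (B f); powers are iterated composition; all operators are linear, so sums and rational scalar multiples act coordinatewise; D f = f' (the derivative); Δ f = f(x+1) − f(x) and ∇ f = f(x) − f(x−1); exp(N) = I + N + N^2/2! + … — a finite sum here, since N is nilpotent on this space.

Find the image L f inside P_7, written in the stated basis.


the result is g(x) = -(9/4)x^6 - (273/4)x^4 + 138x^3 - (1652/3)x^2 + (1809/2)x - 2341/3

order-1 term: -(135/2)x^4 + 135x^3 - 144x^2 + (189/2)x - 173/6
order-2 term: -405x^2 + 810x - 963/2
order-3 term: -270
the series for exp(∇ D) f terminates at order 3
exp(∇ D) f = -(9/4)x^6 - (273/4)x^4 + 138x^3 - (1652/3)x^2 + (1809/2)x - 2341/3


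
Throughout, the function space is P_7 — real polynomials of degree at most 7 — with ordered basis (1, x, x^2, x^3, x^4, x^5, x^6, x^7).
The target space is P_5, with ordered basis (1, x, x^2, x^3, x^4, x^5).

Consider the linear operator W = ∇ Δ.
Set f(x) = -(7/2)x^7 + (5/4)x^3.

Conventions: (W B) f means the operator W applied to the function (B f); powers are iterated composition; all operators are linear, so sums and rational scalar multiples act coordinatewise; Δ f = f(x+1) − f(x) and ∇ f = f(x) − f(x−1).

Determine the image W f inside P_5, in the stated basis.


the result is g(x) = -147x^5 - 245x^3 - (83/2)x

Δ f = -(49/2)x^6 - (147/2)x^5 - (245/2)x^4 - (245/2)x^3 - (279/4)x^2 - (83/4)x - 9/4
∇ Δ f = -147x^5 - 245x^3 - (83/2)x


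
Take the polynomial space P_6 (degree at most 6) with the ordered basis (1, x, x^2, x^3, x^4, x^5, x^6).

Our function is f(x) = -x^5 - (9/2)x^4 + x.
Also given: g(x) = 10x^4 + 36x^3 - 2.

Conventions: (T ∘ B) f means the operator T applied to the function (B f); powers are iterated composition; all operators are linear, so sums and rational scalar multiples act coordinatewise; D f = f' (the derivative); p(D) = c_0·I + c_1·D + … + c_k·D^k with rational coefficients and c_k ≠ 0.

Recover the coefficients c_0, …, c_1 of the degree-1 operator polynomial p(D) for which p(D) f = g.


D^0 f = -x^5 - (9/2)x^4 + x
D^1 f = -5x^4 - 18x^3 + 1
matching coefficients of g against c_0 f + c_1 Df + … from the top degree down determines the c_i
solution: c_0 = 0, c_1 = -2

p(D) = -2·D, i.e. c_0 = 0, c_1 = -2


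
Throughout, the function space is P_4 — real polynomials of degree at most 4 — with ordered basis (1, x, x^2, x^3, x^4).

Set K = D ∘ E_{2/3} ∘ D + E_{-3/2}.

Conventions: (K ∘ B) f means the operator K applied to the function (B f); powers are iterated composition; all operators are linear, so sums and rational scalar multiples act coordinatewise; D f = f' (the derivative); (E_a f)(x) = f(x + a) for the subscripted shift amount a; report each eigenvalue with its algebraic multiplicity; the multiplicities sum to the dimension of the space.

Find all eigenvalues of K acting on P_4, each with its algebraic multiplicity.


image of 1: 1
image of x: x - 3/2
image of x^2: x^2 - 3x + 17/4
image of x^3: x^3 - (9/2)x^2 + (51/4)x + 5/8
image of x^4: x^4 - 6x^3 + (51/2)x^2 + (5/2)x + 499/48
the matrix is upper triangular; its diagonal is (1, 1, 1, 1, 1)
for a triangular matrix the eigenvalues are the diagonal entries, with algebraic multiplicity their repetition count

λ = 1 (multiplicity 5)


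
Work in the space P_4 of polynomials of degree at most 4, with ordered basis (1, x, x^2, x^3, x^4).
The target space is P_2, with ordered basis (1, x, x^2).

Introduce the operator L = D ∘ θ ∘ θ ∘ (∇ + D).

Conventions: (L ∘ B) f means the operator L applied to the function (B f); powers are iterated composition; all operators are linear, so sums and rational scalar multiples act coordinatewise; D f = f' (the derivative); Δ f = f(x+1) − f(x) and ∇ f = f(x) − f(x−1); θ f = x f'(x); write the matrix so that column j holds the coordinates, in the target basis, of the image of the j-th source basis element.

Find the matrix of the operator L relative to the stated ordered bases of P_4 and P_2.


image of 1: 0
image of x: 0
image of x^2: 4
image of x^3: 48x - 3
image of x^4: 216x^2 - 48x + 4
each image's coordinates form column j of the matrix

the matrix is [[0, 0, 4, -3, 4]; [0, 0, 0, 48, -48]; [0, 0, 0, 0, 216]] (rows listed top to bottom)


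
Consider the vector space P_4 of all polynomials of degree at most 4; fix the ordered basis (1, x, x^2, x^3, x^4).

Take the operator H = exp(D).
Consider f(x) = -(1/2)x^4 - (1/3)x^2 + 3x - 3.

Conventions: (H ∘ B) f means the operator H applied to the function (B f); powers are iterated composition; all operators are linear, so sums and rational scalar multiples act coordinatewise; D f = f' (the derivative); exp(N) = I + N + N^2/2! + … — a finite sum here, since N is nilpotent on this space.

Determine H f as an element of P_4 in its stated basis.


g(x) = -(1/2)x^4 - 2x^3 - (10/3)x^2 + (1/3)x - 5/6

order-1 term: -2x^3 - (2/3)x + 3
order-2 term: -3x^2 - 1/3
order-3 term: -2x
order-4 term: -1/2
the series for exp(D) f terminates at order 4
exp(D) f = -(1/2)x^4 - 2x^3 - (10/3)x^2 + (1/3)x - 5/6


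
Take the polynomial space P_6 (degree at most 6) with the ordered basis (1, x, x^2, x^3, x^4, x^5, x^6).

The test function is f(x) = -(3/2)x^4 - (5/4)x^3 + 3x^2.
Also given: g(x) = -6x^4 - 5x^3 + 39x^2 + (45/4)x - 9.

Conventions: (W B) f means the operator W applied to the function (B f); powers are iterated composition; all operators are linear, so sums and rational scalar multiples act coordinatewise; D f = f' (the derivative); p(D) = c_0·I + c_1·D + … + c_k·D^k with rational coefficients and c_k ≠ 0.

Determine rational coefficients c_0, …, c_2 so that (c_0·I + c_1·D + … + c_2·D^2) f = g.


c_0 = 4, c_1 = 0, c_2 = -3/2

D^0 f = -(3/2)x^4 - (5/4)x^3 + 3x^2
D^1 f = -6x^3 - (15/4)x^2 + 6x
D^2 f = -18x^2 - (15/2)x + 6
matching coefficients of g against c_0 f + c_1 Df + … from the top degree down determines the c_i
solution: c_0 = 4, c_1 = 0, c_2 = -3/2


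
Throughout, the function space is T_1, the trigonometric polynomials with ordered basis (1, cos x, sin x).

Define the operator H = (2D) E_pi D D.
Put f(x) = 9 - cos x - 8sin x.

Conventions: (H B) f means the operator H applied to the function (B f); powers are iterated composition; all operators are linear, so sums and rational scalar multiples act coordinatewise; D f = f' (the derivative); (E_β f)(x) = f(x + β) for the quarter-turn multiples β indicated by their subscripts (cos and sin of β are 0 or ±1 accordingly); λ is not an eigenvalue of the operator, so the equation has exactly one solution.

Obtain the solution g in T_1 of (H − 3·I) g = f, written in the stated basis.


write g with unknown coordinates in the stated basis and equate coefficients in (H − 3·I) g = f
solving from the highest basis element down gives g = -3 + (19/13)cos x + (22/13)sin x
check: H g = (44/13)cos x - (38/13)sin x
so H g − 3·g = 9 - cos x - 8sin x = f ✓

the result is g(x) = -3 + (19/13)cos x + (22/13)sin x


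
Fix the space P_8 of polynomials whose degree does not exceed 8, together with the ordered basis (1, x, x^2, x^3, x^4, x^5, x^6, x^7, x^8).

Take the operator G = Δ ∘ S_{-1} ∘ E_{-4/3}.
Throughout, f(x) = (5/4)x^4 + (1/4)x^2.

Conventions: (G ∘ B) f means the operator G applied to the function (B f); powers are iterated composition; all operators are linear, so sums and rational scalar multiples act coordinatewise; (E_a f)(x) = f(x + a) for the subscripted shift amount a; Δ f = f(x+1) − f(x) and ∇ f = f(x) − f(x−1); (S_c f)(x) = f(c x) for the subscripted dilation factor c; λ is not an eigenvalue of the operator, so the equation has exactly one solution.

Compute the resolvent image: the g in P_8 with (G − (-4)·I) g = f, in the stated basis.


write g with unknown coordinates in the stated basis and equate coefficients in (G − (-4)·I) g = f
solving from the highest basis element down gives g = (5/16)x^4 - (5/16)x^3 - (121/64)x^2 - (1207/384)x - 26665/13824
check: G g = (5/4)x^3 + (125/16)x^2 + (1207/96)x + 26665/3456
so G g − (-4)·g = (5/4)x^4 + (1/4)x^2 = f ✓

g(x) = (5/16)x^4 - (5/16)x^3 - (121/64)x^2 - (1207/384)x - 26665/13824


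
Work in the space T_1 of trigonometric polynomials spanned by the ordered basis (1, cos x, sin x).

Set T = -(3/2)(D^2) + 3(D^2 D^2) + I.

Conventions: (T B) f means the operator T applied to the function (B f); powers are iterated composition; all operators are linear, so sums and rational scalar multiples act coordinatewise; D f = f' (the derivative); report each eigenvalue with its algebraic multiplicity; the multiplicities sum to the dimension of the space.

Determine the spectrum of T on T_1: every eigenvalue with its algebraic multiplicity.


image of 1: 1
image of cos x: (11/2)cos x
image of sin x: (11/2)sin x
the matrix is diagonal; its diagonal is (1, 11/2, 11/2)
for a triangular matrix the eigenvalues are the diagonal entries, with algebraic multiplicity their repetition count

λ = 1 (multiplicity 1), λ = 11/2 (multiplicity 2)


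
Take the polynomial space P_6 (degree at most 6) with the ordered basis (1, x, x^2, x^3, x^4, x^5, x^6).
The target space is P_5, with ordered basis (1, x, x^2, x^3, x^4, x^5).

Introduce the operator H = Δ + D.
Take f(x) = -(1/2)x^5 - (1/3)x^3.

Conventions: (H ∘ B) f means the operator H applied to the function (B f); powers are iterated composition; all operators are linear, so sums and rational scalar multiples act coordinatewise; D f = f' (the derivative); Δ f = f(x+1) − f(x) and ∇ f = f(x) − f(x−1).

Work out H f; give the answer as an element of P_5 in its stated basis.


Δ f = -(5/2)x^4 - 5x^3 - 6x^2 - (7/2)x - 5/6
D f = -(5/2)x^4 - x^2
(Δ + D) f = -5x^4 - 5x^3 - 7x^2 - (7/2)x - 5/6

the image equals g(x) = -5x^4 - 5x^3 - 7x^2 - (7/2)x - 5/6


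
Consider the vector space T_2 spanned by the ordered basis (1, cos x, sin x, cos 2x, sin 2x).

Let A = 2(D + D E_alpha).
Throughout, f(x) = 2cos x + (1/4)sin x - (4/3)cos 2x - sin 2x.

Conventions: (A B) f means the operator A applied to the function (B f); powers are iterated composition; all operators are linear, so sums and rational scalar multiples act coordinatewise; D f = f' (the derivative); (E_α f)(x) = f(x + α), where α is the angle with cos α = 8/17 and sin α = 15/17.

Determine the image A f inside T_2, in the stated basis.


D f = (1/4)cos x - 2sin x - 2cos 2x + (8/3)sin 2x
E_alpha f = (79/68)cos x - (28/17)sin x - (76/867)cos 2x + (481/289)sin 2x
D E_alpha f = -(28/17)cos x - (79/68)sin x + (962/289)cos 2x + (152/867)sin 2x
(D + D E_alpha) f = -(95/68)cos x - (215/68)sin x + (384/289)cos 2x + (2464/867)sin 2x
(2(D + D E_alpha)) f = -(95/34)cos x - (215/34)sin x + (768/289)cos 2x + (4928/867)sin 2x

the result is g(x) = -(95/34)cos x - (215/34)sin x + (768/289)cos 2x + (4928/867)sin 2x


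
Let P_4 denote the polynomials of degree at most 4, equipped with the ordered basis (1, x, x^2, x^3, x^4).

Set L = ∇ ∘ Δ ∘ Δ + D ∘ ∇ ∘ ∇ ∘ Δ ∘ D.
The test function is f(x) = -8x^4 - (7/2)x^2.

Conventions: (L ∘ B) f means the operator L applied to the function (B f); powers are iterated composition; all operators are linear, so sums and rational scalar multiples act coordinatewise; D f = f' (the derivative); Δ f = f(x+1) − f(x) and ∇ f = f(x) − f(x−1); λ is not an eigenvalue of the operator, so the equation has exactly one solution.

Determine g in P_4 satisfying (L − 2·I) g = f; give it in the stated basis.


the result is g(x) = 4x^4 + (7/4)x^2 + 48x + 24

write g with unknown coordinates in the stated basis and equate coefficients in (L − 2·I) g = f
solving from the highest basis element down gives g = 4x^4 + (7/4)x^2 + 48x + 24
check: L g = 96x + 48
so L g − 2·g = -8x^4 - (7/2)x^2 = f ✓


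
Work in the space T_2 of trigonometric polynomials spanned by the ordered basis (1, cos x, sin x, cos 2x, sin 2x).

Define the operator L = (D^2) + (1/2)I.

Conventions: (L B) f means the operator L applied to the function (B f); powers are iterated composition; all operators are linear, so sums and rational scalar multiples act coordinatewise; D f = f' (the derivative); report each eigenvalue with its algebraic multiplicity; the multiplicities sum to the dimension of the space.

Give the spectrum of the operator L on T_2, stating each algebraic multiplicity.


image of 1: 1/2
image of cos x: -(1/2)cos x
image of sin x: -(1/2)sin x
image of cos 2x: -(7/2)cos 2x
image of sin 2x: -(7/2)sin 2x
the matrix is diagonal; its diagonal is (1/2, -1/2, -1/2, -7/2, -7/2)
for a triangular matrix the eigenvalues are the diagonal entries, with algebraic multiplicity their repetition count

λ = -7/2 (multiplicity 2), λ = -1/2 (multiplicity 2), λ = 1/2 (multiplicity 1)


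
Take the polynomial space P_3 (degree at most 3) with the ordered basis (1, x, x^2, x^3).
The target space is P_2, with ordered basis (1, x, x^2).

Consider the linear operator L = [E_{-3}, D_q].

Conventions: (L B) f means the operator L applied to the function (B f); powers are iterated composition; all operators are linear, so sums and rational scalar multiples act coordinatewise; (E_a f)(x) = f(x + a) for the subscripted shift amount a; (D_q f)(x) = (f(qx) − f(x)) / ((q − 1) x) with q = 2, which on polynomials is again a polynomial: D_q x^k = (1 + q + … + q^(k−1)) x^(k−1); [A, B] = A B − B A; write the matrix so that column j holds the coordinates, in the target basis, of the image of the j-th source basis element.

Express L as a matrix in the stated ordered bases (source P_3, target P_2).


the matrix is [[0, 0, -3, 36]; [0, 0, 0, -15]; [0, 0, 0, 0]] (rows listed top to bottom)

image of 1: 0
image of x: 0
image of x^2: -3
image of x^3: -15x + 36
each image's coordinates form column j of the matrix
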